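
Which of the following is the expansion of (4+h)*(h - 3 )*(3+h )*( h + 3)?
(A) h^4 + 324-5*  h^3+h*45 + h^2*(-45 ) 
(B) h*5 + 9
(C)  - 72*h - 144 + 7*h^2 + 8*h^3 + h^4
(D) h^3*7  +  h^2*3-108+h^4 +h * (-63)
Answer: D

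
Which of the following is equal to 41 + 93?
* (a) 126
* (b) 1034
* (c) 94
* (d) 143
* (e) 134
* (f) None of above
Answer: e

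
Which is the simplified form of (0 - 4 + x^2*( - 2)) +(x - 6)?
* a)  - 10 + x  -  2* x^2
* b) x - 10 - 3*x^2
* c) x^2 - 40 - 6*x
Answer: a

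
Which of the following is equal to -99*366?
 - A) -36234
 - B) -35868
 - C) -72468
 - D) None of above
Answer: A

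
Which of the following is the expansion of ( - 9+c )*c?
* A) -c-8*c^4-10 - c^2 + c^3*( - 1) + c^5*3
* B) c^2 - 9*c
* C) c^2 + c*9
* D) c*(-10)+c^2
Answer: B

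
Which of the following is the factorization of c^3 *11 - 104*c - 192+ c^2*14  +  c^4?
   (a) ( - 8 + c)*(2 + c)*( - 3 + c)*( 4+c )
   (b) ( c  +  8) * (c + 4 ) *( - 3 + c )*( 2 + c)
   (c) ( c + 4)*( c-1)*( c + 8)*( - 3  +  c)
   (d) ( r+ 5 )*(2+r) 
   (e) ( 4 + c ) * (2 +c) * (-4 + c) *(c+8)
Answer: b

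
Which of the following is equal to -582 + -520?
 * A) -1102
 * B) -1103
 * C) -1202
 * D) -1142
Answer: A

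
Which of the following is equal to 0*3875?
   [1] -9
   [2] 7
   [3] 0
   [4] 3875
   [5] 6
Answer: 3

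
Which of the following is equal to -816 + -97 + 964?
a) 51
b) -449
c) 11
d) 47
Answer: a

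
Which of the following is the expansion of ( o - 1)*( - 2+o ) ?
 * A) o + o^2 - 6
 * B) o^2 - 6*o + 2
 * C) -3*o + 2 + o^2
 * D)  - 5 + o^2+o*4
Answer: C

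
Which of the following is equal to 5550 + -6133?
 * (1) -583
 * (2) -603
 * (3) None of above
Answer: 1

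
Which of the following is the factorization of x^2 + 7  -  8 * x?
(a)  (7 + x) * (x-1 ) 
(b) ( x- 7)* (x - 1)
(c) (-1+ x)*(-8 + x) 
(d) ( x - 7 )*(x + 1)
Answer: b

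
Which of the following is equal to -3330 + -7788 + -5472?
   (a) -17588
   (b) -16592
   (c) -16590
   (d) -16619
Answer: c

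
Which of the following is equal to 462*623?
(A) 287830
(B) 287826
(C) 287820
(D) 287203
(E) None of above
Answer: B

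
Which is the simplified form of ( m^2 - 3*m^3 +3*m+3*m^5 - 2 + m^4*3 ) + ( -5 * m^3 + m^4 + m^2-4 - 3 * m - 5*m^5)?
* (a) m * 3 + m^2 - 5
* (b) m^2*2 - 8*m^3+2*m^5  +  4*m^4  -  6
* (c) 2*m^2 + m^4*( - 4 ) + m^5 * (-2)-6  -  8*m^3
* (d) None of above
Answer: d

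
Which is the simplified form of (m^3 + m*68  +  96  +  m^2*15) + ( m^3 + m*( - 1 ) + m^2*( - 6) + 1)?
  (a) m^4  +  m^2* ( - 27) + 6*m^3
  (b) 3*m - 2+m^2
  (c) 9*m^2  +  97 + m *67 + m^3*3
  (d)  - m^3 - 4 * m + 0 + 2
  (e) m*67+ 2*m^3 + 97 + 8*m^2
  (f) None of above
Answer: f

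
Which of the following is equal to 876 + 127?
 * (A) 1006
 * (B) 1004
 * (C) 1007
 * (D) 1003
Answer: D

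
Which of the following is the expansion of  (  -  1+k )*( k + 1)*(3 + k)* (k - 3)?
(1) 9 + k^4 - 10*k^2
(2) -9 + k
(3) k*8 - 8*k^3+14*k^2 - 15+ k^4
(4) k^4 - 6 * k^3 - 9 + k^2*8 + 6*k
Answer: 1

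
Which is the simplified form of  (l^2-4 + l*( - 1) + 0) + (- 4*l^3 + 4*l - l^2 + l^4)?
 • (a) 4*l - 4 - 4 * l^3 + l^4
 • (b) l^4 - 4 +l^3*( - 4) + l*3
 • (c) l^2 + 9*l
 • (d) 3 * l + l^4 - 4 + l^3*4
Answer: b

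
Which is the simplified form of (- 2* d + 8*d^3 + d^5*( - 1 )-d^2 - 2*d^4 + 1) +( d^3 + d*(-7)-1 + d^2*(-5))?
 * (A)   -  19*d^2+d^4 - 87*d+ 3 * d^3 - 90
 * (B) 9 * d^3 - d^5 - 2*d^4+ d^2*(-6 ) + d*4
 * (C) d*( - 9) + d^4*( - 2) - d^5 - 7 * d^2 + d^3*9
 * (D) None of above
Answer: D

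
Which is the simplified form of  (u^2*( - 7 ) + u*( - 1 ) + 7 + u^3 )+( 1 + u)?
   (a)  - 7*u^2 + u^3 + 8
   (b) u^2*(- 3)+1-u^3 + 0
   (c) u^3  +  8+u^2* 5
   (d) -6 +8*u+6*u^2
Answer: a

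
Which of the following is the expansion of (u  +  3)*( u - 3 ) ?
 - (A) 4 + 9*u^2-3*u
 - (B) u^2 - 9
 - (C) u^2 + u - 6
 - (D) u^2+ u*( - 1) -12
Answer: B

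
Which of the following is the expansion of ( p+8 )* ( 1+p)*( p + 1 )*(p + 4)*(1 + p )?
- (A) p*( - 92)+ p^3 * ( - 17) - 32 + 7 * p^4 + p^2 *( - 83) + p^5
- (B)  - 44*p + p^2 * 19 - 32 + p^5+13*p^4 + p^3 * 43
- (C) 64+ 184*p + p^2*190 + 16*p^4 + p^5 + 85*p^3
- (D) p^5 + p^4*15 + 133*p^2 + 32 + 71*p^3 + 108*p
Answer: D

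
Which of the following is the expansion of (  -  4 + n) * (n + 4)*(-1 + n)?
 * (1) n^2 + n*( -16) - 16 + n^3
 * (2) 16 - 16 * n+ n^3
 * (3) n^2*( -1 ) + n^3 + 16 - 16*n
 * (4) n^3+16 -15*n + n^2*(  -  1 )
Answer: 3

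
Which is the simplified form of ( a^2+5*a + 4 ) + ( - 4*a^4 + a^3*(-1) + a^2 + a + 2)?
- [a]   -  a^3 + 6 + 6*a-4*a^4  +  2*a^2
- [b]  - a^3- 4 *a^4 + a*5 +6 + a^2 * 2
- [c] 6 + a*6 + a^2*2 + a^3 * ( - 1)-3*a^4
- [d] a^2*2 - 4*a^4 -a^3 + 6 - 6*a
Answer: a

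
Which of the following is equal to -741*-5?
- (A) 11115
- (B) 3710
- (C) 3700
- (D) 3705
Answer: D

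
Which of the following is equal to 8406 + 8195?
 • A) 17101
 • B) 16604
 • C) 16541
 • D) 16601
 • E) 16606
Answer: D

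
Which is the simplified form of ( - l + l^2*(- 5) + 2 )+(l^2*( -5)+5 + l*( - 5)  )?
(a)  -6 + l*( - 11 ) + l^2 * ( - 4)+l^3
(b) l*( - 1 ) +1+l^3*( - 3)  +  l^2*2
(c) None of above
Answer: c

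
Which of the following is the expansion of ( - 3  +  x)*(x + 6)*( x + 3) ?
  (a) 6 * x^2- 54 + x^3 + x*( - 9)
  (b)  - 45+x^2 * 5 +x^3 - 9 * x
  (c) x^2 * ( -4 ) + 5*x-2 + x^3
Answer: a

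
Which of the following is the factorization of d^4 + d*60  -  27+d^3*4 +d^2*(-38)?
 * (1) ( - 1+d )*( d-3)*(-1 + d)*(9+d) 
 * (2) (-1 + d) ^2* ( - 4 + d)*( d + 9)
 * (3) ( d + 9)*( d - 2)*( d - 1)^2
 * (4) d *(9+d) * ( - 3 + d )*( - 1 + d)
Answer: 1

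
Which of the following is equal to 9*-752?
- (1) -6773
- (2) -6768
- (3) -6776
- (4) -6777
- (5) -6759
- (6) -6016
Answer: 2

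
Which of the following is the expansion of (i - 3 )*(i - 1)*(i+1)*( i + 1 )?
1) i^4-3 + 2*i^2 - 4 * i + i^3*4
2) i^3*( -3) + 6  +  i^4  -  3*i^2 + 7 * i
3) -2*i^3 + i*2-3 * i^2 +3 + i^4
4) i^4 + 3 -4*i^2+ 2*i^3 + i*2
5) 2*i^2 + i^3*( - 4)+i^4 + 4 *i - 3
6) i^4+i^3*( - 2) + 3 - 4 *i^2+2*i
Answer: 6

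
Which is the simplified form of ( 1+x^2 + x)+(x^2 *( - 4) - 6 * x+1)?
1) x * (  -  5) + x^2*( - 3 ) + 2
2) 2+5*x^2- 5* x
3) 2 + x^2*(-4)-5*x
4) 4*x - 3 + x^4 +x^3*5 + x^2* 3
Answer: 1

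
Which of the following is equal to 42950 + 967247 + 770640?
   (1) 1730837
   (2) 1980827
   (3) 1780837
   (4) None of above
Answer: 3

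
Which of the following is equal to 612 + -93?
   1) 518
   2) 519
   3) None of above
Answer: 2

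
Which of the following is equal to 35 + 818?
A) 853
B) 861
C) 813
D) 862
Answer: A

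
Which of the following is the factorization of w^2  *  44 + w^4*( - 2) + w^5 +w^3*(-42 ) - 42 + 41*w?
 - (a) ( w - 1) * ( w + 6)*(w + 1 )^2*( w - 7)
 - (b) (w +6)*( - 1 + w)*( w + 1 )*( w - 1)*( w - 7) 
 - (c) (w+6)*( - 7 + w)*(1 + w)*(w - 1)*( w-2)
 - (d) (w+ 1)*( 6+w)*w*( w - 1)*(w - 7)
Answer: b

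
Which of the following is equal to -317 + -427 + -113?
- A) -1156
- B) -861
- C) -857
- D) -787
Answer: C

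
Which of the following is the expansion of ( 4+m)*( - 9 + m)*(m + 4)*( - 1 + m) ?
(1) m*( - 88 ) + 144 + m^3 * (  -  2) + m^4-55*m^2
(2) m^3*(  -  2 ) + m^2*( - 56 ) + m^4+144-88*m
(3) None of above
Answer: 1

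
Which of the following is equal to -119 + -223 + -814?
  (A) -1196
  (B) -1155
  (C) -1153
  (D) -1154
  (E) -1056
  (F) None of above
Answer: F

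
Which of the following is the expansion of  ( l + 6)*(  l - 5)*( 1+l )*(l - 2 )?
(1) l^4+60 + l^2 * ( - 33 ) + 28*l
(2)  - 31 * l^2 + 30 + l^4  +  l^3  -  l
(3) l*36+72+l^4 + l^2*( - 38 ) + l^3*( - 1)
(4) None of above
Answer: 1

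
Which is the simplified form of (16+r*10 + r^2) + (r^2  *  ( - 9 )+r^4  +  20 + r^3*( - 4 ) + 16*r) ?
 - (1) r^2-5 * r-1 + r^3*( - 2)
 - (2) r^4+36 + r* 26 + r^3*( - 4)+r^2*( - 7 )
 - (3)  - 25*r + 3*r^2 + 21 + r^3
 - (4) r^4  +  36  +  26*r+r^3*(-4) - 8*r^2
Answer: 4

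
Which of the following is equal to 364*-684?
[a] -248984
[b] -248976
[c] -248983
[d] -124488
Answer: b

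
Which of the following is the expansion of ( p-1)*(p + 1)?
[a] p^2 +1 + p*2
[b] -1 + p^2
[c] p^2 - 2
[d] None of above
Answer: b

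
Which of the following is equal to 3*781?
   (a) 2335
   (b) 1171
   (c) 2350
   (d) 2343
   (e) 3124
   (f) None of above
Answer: d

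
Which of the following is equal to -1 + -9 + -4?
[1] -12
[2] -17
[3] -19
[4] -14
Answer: 4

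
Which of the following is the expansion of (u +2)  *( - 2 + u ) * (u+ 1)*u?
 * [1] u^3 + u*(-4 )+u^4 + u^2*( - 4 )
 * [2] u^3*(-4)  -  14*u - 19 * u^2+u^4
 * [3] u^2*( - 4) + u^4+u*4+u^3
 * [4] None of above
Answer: 1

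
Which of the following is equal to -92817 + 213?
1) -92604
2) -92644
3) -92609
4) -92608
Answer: 1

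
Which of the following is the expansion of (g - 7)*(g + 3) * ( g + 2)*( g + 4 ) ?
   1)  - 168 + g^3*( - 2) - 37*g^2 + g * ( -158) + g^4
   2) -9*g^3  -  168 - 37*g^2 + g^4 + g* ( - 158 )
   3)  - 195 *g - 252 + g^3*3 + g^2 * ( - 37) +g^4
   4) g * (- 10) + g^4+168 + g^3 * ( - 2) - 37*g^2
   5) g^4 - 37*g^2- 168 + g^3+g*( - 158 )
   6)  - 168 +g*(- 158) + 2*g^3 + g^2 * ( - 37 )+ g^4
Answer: 6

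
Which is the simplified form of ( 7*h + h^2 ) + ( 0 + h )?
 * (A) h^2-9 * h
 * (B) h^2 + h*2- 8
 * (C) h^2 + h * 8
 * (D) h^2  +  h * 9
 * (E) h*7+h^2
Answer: C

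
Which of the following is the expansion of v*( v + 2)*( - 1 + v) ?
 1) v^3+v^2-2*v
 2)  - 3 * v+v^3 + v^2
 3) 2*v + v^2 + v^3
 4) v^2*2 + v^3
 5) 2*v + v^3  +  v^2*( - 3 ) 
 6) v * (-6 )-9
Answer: 1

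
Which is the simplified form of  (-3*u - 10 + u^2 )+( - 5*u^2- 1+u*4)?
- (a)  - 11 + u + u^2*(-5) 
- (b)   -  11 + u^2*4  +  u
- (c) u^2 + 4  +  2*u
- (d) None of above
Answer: d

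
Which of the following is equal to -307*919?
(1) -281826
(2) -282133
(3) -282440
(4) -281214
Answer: 2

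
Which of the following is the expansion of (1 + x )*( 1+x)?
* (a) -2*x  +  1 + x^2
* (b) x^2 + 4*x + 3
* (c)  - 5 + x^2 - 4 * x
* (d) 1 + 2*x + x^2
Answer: d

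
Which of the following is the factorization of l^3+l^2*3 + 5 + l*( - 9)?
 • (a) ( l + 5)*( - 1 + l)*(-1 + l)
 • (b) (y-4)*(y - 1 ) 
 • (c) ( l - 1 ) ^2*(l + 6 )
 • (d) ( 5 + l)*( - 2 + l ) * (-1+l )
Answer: a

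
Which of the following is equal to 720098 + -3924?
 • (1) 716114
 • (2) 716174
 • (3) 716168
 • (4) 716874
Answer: 2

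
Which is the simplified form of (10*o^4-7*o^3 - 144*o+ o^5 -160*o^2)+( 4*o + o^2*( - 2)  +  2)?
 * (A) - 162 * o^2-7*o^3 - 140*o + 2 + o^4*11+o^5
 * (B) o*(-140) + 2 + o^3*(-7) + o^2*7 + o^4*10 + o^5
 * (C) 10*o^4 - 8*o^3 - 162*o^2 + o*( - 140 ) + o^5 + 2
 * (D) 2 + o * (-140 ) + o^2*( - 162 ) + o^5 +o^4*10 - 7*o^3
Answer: D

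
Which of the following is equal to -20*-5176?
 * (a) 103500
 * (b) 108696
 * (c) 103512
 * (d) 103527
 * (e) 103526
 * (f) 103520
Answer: f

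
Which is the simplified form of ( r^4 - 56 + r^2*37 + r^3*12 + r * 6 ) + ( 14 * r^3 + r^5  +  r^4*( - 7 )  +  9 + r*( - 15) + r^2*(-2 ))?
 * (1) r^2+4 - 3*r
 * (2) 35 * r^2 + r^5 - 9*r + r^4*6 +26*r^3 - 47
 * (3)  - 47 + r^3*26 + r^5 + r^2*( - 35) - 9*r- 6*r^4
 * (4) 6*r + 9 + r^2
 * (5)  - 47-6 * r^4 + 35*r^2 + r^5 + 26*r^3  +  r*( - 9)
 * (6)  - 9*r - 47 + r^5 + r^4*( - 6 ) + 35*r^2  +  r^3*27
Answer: 5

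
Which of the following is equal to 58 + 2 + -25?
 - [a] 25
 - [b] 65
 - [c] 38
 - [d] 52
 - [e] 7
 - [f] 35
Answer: f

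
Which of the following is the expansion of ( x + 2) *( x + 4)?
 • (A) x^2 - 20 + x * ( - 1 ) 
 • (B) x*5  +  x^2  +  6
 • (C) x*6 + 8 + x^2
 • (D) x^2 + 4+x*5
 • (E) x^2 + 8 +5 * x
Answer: C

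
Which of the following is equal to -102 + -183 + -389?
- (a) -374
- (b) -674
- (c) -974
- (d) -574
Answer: b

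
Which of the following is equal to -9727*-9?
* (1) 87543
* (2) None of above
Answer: 1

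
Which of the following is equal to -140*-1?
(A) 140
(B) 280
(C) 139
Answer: A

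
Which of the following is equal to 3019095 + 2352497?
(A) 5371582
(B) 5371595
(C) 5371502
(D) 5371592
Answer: D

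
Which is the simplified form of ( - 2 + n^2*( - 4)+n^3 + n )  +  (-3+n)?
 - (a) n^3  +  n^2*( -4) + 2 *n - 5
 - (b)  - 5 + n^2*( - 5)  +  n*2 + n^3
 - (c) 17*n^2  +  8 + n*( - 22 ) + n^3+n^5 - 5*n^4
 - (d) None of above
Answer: a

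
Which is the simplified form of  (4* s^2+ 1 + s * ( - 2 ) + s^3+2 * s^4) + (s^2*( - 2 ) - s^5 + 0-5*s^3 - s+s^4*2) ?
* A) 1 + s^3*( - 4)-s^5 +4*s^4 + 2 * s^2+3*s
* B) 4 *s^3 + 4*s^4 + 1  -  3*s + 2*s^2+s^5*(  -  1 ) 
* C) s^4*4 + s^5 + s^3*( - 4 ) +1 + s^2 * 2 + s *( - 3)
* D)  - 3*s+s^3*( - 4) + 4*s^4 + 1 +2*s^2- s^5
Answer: D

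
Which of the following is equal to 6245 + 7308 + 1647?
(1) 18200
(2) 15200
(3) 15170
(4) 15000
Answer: 2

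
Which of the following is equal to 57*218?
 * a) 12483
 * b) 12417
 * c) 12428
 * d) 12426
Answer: d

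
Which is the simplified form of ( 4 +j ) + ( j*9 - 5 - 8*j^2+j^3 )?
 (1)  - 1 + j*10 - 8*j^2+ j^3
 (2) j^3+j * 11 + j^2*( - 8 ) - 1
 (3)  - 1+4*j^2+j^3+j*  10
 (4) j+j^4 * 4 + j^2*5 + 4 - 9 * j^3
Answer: 1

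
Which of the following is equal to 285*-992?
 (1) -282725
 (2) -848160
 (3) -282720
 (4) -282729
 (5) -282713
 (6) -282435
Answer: 3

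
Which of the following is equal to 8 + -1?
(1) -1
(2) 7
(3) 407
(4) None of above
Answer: 2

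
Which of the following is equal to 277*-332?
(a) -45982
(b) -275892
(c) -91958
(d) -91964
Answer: d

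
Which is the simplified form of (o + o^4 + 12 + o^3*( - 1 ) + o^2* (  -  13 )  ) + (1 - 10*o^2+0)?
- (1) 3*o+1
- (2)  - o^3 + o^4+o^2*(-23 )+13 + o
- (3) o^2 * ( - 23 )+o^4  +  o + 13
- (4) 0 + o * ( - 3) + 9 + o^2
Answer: 2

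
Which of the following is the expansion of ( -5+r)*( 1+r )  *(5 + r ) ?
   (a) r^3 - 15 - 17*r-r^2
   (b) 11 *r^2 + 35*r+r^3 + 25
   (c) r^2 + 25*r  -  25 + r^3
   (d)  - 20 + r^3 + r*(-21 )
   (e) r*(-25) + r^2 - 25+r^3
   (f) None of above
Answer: e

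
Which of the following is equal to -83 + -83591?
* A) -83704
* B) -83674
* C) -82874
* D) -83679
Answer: B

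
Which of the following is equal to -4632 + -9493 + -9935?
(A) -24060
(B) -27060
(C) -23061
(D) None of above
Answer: A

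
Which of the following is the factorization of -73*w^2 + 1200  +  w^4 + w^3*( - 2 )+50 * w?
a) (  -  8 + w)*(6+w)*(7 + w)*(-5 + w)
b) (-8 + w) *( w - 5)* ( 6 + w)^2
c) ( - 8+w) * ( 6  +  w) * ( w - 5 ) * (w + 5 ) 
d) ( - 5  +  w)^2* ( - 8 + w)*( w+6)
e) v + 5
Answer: c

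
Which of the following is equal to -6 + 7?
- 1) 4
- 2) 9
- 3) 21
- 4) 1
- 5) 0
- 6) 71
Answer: 4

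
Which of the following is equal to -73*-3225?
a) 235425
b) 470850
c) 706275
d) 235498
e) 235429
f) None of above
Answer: a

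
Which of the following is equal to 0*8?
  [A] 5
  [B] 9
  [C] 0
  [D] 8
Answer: C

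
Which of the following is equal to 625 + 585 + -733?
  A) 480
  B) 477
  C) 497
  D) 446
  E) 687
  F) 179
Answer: B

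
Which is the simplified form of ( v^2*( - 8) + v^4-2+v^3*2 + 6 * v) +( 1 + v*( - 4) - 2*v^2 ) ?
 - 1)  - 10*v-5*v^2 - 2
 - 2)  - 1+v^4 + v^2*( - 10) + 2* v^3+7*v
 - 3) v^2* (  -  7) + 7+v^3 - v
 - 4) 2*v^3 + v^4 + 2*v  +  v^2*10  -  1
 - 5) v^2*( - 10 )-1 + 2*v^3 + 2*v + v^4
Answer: 5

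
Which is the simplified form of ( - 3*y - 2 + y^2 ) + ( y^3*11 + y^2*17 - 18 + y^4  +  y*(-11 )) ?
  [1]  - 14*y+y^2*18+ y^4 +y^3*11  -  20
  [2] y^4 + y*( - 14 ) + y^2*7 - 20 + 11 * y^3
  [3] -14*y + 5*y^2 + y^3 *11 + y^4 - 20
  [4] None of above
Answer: 1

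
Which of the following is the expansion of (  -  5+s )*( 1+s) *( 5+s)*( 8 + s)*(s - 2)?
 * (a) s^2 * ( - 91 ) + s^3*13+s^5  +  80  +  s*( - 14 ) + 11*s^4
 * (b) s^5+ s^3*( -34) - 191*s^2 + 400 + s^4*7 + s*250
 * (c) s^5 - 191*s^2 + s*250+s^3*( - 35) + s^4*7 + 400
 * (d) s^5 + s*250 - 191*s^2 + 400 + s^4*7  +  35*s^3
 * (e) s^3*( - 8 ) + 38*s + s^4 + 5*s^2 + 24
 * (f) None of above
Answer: c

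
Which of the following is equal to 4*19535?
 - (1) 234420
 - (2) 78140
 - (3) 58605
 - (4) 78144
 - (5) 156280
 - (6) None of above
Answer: 2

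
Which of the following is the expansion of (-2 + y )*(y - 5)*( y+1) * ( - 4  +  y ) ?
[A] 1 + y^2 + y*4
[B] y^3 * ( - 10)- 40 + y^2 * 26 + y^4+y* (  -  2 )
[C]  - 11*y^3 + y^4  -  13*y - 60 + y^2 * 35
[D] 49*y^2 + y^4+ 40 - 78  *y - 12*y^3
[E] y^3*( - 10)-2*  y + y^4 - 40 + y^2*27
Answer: E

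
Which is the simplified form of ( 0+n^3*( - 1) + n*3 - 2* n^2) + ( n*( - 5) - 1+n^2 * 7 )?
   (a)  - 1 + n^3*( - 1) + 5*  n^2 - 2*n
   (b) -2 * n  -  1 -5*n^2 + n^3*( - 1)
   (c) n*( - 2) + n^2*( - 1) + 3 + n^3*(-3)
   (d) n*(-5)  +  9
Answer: a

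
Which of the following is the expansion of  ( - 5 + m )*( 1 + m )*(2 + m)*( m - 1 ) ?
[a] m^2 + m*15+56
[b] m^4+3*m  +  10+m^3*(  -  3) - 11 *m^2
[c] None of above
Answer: b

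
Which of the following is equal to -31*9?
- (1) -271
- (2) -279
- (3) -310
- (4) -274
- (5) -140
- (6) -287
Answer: 2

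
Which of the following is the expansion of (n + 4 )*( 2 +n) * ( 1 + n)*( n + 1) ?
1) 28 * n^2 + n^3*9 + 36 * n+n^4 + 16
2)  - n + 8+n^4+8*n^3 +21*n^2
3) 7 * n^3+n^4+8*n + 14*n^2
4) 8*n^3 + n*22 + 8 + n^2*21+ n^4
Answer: 4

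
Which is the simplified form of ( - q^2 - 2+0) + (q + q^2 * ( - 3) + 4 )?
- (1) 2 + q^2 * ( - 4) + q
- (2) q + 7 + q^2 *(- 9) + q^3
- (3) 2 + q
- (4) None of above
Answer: 1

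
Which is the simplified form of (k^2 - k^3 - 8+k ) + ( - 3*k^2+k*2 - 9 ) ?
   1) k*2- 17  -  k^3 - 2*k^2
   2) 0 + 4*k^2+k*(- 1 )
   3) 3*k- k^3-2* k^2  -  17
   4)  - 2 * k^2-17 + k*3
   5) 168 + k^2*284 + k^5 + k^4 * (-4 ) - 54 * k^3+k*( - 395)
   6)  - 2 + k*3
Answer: 3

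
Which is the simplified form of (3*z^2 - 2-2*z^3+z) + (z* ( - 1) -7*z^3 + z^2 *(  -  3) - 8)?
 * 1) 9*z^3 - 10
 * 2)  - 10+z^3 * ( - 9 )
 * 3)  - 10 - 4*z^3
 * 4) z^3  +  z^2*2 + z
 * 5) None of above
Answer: 2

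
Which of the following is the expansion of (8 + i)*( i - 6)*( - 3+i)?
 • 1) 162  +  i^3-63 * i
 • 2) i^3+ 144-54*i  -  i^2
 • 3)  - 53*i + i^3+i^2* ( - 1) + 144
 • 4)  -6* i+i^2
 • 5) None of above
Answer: 2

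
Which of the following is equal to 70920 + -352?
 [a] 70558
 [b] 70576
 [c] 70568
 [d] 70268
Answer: c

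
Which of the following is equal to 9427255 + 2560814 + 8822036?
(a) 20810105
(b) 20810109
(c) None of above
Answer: a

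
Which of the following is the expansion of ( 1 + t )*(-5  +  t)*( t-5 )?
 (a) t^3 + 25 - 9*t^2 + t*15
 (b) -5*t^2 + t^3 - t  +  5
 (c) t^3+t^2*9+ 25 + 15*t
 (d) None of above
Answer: a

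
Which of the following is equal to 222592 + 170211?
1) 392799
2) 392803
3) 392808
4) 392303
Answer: 2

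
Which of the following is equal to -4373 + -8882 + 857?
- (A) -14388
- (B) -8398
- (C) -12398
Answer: C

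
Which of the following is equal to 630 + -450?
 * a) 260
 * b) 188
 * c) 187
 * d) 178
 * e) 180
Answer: e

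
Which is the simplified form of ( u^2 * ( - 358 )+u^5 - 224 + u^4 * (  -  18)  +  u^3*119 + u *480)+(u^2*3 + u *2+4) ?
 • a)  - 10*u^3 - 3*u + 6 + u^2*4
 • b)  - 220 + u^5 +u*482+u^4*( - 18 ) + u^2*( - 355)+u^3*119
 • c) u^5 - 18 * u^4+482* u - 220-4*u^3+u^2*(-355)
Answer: b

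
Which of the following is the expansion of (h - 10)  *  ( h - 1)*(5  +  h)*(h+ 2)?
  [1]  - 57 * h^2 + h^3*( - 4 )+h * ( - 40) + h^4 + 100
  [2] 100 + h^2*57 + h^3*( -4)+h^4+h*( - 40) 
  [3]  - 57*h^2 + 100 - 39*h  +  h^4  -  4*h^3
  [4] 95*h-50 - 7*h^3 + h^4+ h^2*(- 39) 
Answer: 1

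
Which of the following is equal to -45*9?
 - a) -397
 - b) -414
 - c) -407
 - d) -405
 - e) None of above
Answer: d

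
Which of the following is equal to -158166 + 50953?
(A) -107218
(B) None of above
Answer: B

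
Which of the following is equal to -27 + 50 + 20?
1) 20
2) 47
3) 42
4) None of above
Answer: 4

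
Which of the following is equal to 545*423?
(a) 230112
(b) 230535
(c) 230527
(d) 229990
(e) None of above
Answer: b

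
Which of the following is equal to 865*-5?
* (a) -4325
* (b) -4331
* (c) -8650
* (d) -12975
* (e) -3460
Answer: a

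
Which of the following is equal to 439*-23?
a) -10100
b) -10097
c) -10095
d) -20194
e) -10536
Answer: b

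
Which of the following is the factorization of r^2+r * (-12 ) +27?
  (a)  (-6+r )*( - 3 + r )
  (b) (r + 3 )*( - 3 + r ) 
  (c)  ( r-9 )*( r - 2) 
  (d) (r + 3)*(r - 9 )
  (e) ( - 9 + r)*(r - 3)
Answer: e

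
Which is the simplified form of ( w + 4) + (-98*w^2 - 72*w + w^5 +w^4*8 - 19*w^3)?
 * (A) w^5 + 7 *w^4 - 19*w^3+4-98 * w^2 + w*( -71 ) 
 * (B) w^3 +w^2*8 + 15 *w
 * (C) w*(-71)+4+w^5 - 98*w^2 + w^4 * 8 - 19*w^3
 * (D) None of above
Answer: C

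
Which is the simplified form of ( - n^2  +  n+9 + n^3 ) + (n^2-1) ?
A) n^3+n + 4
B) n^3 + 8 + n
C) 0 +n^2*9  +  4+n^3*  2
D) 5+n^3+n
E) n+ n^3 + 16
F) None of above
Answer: B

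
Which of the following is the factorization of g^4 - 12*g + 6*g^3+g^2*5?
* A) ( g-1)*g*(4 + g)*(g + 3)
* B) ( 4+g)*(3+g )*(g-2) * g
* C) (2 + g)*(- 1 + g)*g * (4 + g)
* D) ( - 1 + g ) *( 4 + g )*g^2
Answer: A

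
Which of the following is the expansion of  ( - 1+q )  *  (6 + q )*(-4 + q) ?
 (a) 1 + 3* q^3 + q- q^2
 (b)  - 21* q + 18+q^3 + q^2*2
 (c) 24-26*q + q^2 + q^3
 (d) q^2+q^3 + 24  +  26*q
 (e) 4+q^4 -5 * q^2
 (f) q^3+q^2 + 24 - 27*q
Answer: c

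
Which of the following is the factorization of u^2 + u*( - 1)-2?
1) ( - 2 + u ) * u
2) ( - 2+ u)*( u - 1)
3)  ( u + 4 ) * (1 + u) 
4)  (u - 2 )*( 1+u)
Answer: 4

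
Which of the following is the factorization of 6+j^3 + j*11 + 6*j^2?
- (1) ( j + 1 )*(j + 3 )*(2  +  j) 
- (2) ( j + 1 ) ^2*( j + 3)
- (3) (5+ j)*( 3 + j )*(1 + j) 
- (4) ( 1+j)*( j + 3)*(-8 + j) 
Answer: 1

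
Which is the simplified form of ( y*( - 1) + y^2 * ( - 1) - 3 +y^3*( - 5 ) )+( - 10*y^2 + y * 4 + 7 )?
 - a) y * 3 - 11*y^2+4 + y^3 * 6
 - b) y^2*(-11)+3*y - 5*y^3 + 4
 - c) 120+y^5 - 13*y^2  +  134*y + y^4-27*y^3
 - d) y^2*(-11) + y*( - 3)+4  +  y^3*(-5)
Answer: b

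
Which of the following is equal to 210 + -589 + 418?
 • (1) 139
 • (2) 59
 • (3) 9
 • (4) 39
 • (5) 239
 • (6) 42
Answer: 4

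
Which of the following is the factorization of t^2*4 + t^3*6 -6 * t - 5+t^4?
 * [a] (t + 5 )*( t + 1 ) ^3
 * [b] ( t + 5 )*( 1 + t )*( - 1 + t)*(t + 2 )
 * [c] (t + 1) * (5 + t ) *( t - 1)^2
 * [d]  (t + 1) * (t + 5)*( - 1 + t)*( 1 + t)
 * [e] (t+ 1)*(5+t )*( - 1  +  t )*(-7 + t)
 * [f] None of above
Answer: d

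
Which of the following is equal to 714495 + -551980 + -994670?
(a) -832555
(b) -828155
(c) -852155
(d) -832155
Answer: d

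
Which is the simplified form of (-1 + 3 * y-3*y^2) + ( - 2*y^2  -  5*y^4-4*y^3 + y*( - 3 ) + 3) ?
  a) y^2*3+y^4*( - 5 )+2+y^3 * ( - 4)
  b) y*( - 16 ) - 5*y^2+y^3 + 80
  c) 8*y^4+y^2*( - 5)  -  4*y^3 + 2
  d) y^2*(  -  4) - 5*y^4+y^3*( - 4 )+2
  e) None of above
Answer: e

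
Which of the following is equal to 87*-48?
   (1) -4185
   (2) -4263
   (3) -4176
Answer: 3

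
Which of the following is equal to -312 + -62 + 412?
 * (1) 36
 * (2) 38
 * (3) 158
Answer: 2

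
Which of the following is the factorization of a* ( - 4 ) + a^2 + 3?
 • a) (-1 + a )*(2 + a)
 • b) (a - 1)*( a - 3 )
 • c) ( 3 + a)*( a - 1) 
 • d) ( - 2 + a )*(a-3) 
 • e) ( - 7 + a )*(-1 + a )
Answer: b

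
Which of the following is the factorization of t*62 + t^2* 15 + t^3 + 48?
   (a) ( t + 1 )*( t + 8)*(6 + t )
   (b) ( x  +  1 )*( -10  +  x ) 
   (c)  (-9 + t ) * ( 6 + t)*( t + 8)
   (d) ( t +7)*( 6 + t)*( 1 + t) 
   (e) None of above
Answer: a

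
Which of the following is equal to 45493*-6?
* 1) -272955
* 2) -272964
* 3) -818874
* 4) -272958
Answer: 4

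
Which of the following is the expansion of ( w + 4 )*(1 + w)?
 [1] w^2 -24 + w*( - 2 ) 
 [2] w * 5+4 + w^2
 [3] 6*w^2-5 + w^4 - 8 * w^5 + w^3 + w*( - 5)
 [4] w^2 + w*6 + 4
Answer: 2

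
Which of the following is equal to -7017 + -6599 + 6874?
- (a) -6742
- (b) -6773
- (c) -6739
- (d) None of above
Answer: a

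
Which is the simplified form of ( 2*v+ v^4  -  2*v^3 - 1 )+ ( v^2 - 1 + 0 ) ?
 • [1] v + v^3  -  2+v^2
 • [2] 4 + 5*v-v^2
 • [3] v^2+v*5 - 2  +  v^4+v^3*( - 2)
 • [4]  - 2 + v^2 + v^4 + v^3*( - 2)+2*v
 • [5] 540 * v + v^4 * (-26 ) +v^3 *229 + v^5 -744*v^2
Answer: 4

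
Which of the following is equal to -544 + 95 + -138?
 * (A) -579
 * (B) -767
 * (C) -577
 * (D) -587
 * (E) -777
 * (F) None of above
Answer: D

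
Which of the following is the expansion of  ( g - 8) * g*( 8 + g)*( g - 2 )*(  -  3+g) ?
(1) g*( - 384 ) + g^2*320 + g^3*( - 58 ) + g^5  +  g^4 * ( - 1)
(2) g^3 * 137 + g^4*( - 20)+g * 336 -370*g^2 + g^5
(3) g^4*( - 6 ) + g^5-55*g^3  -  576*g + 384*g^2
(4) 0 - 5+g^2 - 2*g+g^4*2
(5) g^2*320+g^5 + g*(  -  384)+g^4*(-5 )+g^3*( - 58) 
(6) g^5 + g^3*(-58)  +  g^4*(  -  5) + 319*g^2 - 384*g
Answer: 5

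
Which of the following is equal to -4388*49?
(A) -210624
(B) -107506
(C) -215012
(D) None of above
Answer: C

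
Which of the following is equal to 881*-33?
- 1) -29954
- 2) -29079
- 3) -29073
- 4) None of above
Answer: 3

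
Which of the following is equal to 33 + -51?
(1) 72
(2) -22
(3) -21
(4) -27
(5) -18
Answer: 5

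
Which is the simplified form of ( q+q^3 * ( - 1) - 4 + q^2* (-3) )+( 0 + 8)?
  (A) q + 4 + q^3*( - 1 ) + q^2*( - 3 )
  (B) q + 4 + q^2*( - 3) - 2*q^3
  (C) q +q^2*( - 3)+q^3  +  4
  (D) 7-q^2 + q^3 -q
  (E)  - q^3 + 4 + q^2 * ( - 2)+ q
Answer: A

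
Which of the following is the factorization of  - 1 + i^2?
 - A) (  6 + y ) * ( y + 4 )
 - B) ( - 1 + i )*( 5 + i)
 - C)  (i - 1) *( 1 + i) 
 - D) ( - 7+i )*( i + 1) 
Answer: C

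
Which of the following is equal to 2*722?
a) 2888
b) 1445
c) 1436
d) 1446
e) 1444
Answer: e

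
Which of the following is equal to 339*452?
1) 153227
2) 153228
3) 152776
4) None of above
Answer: 2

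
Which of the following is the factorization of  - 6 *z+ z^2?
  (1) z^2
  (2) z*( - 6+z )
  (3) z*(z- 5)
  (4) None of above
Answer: 2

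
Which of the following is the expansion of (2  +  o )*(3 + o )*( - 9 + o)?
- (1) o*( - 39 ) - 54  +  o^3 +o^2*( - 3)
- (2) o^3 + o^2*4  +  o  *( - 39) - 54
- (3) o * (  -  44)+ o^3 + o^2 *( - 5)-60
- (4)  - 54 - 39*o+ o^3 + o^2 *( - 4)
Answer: 4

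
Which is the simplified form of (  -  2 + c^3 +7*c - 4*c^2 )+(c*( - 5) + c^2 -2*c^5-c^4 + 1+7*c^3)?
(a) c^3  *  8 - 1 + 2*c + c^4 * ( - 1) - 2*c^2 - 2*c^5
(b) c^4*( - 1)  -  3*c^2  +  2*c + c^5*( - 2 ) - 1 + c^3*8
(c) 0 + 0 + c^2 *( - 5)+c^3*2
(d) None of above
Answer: b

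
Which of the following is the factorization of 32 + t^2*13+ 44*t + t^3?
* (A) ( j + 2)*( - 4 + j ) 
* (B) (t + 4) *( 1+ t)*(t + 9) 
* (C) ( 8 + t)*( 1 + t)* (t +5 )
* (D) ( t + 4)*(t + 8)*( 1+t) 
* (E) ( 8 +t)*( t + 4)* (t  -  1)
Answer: D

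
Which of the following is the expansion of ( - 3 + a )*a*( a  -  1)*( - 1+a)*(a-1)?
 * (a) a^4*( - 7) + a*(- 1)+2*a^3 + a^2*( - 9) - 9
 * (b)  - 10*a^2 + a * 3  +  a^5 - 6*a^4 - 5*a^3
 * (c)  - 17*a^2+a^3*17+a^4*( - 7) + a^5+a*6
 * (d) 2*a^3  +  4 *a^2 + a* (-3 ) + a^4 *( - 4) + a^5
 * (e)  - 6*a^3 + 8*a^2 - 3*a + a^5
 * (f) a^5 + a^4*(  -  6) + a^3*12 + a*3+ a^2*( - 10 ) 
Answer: f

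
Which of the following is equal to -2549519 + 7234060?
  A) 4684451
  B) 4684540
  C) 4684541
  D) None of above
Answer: C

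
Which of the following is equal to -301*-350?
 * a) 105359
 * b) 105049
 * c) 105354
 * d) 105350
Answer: d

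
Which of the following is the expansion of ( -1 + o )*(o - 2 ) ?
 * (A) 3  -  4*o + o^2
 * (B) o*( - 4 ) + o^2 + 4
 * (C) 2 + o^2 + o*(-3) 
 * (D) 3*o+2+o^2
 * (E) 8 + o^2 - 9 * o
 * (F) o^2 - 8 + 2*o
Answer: C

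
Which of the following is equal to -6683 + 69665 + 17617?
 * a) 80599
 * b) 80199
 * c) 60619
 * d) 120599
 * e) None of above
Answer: a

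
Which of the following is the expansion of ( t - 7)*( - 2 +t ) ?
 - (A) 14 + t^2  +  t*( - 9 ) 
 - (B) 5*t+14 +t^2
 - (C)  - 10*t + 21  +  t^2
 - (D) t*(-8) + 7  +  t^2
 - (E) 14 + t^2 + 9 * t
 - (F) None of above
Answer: A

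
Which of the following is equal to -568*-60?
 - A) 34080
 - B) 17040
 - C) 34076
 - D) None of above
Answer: A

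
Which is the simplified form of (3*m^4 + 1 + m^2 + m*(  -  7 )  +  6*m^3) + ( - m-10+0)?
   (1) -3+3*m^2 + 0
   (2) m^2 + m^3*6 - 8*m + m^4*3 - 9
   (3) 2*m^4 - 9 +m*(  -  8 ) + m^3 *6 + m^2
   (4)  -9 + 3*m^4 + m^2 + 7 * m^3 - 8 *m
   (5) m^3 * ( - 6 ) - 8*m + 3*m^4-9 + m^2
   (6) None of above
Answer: 2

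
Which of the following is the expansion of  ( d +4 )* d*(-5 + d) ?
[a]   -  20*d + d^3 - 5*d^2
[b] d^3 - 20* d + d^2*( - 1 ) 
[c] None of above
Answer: b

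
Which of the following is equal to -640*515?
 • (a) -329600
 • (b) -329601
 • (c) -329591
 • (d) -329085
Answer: a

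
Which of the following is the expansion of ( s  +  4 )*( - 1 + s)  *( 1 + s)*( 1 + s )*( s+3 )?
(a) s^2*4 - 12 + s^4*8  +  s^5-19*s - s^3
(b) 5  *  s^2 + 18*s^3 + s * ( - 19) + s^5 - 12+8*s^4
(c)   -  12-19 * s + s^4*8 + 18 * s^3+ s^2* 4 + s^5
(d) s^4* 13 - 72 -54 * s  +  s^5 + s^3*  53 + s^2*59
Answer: c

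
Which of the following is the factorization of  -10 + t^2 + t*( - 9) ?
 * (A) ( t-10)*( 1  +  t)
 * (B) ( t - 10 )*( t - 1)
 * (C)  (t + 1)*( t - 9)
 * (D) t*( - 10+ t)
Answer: A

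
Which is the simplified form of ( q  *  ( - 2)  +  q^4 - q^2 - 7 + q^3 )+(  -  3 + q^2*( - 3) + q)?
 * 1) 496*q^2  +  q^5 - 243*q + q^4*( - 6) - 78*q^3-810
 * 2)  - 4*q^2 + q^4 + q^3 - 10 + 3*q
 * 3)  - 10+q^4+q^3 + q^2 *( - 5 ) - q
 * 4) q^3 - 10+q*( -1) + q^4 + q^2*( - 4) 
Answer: 4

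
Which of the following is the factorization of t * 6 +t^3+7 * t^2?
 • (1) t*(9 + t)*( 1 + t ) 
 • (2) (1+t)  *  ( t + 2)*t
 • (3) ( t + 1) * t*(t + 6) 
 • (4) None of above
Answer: 3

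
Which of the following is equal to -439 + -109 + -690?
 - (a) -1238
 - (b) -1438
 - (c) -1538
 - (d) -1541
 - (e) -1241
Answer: a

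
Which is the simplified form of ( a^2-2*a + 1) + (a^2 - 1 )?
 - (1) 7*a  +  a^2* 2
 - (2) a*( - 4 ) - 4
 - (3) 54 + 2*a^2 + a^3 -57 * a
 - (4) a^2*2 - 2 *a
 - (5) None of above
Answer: 4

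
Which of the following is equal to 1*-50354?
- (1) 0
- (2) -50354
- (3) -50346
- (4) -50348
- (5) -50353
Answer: 2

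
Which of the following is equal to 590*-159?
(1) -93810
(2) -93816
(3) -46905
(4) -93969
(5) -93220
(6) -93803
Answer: 1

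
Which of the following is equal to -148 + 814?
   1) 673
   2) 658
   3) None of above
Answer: 3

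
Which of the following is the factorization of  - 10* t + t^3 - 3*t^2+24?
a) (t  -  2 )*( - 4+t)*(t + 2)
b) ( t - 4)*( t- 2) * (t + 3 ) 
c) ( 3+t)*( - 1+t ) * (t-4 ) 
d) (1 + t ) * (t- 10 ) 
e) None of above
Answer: b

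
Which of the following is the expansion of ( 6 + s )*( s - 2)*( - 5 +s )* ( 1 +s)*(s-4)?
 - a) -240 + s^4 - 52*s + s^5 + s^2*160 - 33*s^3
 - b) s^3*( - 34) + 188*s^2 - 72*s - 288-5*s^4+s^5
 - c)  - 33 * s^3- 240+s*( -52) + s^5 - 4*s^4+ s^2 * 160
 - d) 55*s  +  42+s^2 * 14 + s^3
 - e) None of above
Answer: c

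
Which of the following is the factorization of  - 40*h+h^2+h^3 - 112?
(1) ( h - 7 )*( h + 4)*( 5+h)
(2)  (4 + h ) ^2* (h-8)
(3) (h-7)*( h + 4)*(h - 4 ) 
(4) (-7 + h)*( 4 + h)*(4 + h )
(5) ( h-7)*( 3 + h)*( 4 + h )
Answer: 4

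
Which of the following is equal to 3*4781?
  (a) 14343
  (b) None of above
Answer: a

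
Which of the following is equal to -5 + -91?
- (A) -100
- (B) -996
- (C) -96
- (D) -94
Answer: C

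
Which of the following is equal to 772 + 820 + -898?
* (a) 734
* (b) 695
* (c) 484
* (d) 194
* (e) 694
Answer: e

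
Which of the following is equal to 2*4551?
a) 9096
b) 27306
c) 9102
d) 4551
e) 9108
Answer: c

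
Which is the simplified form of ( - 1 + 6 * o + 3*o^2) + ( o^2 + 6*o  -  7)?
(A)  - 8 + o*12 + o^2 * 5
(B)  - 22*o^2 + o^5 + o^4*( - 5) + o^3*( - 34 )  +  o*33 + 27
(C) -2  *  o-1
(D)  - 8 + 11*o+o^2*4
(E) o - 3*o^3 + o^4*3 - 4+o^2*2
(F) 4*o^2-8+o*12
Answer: F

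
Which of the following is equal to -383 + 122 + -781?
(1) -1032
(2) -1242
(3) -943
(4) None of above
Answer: 4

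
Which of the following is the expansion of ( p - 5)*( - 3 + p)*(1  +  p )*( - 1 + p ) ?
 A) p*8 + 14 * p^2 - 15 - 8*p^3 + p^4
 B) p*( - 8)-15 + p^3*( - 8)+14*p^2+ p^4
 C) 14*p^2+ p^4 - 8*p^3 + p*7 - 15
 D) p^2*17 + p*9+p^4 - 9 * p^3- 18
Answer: A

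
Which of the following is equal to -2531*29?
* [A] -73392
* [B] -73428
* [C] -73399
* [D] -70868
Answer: C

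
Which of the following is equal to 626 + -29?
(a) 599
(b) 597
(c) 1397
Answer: b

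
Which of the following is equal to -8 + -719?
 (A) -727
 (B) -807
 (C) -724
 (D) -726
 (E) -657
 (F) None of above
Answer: A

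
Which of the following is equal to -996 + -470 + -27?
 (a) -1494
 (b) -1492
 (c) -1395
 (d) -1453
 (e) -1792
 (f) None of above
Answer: f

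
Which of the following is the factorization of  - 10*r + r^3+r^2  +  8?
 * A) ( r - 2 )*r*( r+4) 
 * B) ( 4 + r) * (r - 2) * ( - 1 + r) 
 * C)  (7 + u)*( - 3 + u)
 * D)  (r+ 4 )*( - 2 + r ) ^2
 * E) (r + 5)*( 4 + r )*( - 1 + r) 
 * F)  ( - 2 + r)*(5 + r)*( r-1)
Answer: B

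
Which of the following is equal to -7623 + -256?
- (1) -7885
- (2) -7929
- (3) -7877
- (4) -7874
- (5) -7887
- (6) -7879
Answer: 6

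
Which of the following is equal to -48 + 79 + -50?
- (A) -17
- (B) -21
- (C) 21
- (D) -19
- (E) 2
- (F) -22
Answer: D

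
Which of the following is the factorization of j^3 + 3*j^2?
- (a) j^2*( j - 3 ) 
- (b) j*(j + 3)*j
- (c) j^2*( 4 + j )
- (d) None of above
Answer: b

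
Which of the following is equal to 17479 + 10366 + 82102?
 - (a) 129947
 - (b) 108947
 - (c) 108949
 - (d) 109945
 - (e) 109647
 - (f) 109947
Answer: f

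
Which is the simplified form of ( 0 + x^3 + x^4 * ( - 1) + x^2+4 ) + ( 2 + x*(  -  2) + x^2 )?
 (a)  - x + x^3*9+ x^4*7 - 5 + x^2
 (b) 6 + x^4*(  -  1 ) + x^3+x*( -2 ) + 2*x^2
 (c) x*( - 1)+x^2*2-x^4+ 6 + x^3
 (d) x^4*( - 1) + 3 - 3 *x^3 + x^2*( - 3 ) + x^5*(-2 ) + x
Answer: b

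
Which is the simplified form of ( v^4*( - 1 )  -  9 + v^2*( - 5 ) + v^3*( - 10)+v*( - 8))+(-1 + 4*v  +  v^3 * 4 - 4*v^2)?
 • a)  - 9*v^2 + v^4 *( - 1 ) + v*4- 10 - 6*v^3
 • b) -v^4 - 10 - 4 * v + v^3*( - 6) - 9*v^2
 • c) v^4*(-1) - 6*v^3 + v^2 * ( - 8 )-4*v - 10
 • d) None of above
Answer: b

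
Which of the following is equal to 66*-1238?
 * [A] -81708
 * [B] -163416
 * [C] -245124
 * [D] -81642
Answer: A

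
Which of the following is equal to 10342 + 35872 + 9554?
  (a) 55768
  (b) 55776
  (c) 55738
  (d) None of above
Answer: a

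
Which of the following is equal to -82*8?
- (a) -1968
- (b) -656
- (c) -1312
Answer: b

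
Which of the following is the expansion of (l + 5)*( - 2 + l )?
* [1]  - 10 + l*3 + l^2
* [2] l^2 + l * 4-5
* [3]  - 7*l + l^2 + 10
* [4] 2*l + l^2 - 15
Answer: 1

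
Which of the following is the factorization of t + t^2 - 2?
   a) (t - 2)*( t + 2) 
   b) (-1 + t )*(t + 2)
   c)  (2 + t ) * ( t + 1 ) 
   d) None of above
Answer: b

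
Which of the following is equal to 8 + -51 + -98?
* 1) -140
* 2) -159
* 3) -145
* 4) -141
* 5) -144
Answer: 4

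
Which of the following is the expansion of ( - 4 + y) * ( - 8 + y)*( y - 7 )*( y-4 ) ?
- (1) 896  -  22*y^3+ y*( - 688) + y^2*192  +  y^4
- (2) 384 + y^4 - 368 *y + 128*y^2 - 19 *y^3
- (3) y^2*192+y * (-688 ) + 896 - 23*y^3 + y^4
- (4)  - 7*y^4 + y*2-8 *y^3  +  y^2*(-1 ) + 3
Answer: 3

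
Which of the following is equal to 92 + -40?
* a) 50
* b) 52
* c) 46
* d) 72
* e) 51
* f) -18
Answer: b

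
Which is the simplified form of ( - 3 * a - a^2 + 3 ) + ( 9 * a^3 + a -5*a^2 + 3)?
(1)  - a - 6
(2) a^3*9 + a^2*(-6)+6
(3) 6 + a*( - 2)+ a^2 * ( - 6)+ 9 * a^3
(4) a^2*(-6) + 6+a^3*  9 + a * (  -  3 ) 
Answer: 3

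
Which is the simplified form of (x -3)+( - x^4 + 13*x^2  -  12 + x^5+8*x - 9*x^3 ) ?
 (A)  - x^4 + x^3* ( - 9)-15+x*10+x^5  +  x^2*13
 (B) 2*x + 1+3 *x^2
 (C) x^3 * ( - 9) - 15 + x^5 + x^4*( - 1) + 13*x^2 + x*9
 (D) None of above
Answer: C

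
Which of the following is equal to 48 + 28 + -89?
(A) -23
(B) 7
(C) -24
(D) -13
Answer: D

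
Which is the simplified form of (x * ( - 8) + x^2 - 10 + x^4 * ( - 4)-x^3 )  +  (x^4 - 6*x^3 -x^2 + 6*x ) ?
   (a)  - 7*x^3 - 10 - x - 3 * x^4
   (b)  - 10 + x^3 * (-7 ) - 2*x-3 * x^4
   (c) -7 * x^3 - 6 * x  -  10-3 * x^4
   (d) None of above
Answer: b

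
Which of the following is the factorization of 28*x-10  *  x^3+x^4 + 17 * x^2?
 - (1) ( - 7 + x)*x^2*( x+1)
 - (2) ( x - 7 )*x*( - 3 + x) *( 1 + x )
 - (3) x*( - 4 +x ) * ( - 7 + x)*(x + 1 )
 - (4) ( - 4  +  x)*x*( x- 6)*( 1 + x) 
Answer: 3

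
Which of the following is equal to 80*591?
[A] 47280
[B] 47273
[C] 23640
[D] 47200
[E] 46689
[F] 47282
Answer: A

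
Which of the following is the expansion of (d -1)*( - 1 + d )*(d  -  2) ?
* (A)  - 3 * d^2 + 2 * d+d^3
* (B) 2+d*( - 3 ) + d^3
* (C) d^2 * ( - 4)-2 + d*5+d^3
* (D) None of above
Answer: C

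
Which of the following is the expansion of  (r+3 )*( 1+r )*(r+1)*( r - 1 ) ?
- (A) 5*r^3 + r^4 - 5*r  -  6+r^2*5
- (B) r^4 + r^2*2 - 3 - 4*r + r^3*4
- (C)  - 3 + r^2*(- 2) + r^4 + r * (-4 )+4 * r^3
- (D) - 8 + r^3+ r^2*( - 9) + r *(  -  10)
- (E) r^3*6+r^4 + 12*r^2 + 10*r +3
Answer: B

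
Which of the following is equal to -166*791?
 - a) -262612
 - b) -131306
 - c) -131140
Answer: b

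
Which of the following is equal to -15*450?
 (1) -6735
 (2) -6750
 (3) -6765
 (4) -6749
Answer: 2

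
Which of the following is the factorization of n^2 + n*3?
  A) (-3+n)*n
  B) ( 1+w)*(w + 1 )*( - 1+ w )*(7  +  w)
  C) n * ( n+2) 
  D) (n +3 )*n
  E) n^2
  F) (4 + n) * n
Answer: D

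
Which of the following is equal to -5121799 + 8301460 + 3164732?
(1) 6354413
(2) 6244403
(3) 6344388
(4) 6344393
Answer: 4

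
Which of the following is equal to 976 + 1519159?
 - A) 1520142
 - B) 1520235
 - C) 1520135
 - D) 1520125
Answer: C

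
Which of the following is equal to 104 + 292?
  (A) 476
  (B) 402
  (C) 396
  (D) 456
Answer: C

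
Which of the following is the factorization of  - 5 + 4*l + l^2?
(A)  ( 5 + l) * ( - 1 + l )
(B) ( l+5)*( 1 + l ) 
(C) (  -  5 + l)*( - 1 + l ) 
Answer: A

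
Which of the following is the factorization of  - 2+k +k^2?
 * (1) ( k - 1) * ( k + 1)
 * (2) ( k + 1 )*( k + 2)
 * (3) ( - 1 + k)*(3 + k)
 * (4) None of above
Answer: 4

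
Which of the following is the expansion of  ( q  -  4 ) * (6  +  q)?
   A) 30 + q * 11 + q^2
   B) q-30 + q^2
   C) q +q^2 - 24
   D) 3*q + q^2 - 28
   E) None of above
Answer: E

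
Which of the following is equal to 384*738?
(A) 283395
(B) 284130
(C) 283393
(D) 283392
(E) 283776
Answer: D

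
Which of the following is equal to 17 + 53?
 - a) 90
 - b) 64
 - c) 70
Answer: c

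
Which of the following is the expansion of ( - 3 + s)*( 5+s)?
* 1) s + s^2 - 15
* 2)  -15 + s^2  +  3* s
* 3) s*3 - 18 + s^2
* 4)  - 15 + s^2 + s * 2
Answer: 4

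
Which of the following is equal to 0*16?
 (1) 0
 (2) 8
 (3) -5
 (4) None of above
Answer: 1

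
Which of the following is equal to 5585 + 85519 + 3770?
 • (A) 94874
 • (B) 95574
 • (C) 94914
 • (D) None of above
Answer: A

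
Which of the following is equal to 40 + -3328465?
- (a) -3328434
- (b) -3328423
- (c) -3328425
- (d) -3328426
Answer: c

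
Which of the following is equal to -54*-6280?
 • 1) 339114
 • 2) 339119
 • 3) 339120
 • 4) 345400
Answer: 3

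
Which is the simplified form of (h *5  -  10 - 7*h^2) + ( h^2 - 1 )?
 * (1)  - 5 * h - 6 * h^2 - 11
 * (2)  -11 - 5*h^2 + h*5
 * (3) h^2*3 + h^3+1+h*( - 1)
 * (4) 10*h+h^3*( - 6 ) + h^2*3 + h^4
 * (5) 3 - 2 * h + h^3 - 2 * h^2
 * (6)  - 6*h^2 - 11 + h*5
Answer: 6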